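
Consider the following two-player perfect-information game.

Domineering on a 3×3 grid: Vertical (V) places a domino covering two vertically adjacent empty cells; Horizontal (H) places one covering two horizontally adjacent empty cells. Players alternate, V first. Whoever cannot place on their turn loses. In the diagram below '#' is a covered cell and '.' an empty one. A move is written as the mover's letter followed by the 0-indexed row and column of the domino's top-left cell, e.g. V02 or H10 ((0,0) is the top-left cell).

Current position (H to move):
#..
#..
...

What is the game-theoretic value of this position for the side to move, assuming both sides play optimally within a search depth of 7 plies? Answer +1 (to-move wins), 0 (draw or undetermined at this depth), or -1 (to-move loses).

ply 1, H at #../#../... | H01=-1→###/#../...; H11=+1→#../###/...*; H20=-1→#../#../##.; H21=-1→#../#../.##
ply 2: #../###/... is terminal -1 (V); from #../#../... depth 7

value(#../#../..., H) = +1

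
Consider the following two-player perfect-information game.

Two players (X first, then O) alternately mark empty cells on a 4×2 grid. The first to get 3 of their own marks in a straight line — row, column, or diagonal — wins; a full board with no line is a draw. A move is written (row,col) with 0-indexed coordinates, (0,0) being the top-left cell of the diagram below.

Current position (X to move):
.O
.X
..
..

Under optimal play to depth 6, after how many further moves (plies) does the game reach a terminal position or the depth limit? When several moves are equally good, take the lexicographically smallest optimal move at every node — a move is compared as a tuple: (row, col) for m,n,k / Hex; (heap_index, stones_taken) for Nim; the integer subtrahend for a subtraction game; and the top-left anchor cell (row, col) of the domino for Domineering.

p1 X@[.O/.X/../..]: (0,0)[XO/.X/../..]+0* (1,0)[.O/XX/../..]+0 (2,0)[.O/.X/X./..]+0 (2,1)[.O/.X/.X/..]+0 (3,0)[.O/.X/../X.]+0 (3,1)[.O/.X/../.X]+0
p2 O@[XO/.X/../..]: (1,0)[XO/OX/../..]+0* (2,0)[XO/.X/O./..]+0 (2,1)[XO/.X/.O/..]+0 (3,0)[XO/.X/../O.]+0 (3,1)[XO/.X/../.O]+0
p3 X@[XO/OX/../..]: (2,0)[XO/OX/X./..]+0* (2,1)[XO/OX/.X/..]+0 (3,0)[XO/OX/../X.]+0 (3,1)[XO/OX/../.X]+0
p4 O@[XO/OX/X./..]: (2,1)[XO/OX/XO/..]+0* (3,0)[XO/OX/X./O.]+0 (3,1)[XO/OX/X./.O]+0
p5 X@[XO/OX/XO/..]: (3,0)[XO/OX/XO/X.]+0* (3,1)[XO/OX/XO/.X]+0
p6 O@[XO/OX/XO/X.]: (3,1)[XO/OX/XO/XO]+0*
p7 X@[XO/OX/XO/XO] terminal +0; root [.O/.X/../..] d6

PV length from [.O/.X/../..]: 6 plies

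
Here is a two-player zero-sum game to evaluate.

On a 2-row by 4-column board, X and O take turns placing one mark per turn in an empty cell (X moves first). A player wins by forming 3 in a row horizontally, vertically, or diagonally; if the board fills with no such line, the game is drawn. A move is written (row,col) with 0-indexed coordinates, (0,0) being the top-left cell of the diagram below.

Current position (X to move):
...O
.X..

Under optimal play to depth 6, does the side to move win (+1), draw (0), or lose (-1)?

value(...O/.X.., X) = +1

ply 1, X at ...O/.X.. | (0,0)=+0→X..O/.X..; (0,1)=+0→.X.O/.X..; (0,2)=+0→..XO/.X..; (1,0)=+0→...O/XX..; (1,2)=+1→...O/.XX.*; (1,3)=+0→...O/.X.X
ply 2, O at ...O/.XX. | (0,0)=-1→O..O/.XX.*; (0,1)=-1→.O.O/.XX.; (0,2)=-1→..OO/.XX.; (1,0)=-1→...O/OXX.; (1,3)=-1→...O/.XXO
ply 3, X at O..O/.XX. | (0,1)=+1→OX.O/.XX.*; (0,2)=+1→O.XO/.XX.; (1,0)=+1→O..O/XXX.; (1,3)=+1→O..O/.XXX
ply 4, O at OX.O/.XX. | (0,2)=-1→OXOO/.XX.*; (1,0)=-1→OX.O/OXX.; (1,3)=-1→OX.O/.XXO
ply 5, X at OXOO/.XX. | (1,0)=+1→OXOO/XXX.*; (1,3)=+1→OXOO/.XXX
ply 6: OXOO/XXX. is terminal -1 (O); from ...O/.X.. depth 6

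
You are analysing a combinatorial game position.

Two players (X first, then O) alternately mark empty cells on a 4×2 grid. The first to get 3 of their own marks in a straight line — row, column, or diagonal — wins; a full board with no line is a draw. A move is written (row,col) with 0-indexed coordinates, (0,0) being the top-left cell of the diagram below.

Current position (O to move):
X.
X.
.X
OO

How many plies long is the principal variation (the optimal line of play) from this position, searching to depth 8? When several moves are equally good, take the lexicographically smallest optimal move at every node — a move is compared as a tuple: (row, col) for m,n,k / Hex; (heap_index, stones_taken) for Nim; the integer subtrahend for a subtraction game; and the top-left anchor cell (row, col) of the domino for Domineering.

ply 1, O at X./X./.X/OO | (0,1)=-1→XO/X./.X/OO; (1,1)=-1→X./XO/.X/OO; (2,0)=+0→X./X./OX/OO*
ply 2, X at X./X./OX/OO | (0,1)=+0→XX/X./OX/OO*; (1,1)=+0→X./XX/OX/OO
ply 3, O at XX/X./OX/OO | (1,1)=+0→XX/XO/OX/OO*
ply 4: XX/XO/OX/OO is terminal +0 (X); from X./X./.X/OO depth 8

PV length from [X./X./.X/OO]: 3 plies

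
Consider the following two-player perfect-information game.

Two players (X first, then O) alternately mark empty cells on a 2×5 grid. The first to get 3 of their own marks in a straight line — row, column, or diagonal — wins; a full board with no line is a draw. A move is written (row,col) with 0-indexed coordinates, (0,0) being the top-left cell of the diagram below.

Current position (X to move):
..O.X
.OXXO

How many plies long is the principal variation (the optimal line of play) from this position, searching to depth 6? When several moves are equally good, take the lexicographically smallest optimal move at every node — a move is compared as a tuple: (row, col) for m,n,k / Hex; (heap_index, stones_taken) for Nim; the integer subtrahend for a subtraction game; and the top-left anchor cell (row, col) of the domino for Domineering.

[..O.X/.OXXO] X move#1: (0,0):+0/X.O.X/.OXXO*, (0,1):+0/.XO.X/.OXXO, (0,3):+0/..OXX/.OXXO, (1,0):-1/..O.X/XOXXO
[X.O.X/.OXXO] O move#2: (0,1):+0/XOO.X/.OXXO*, (0,3):+0/X.OOX/.OXXO, (1,0):+0/X.O.X/OOXXO
[XOO.X/.OXXO] X move#3: (0,3):+0/XOOXX/.OXXO*, (1,0):-1/XOO.X/XOXXO
[XOOXX/.OXXO] O move#4: (1,0):+0/XOOXX/OOXXO*
[XOOXX/OOXXO] end (terminal +0, X#5); searched ..O.X/.OXXO to 6

PV length from [..O.X/.OXXO]: 4 plies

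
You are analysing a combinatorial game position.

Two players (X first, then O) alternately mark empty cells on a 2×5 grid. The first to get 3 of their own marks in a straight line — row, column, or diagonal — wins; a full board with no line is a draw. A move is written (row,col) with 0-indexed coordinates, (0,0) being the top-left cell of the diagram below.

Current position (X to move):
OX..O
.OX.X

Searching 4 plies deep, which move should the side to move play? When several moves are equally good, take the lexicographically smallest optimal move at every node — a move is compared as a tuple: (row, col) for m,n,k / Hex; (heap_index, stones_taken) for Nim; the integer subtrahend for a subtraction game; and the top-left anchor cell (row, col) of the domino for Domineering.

p1 X@[OX..O/.OX.X]: (0,2)[OXX.O/.OX.X]+1* (0,3)[OX.XO/.OX.X]+1 (1,0)[OX..O/XOX.X]+0 (1,3)[OX..O/.OXXX]+1
p2 O@[OXX.O/.OX.X]: (0,3)[OXXOO/.OX.X]-1* (1,0)[OXX.O/OOX.X]-1 (1,3)[OXX.O/.OXOX]-1
p3 X@[OXXOO/.OX.X]: (1,0)[OXXOO/XOX.X]+0 (1,3)[OXXOO/.OXXX]+1*
p4 O@[OXXOO/.OXXX] terminal -1; root [OX..O/.OX.X] d4

X's best at [OX..O/.OX.X]: (0,2)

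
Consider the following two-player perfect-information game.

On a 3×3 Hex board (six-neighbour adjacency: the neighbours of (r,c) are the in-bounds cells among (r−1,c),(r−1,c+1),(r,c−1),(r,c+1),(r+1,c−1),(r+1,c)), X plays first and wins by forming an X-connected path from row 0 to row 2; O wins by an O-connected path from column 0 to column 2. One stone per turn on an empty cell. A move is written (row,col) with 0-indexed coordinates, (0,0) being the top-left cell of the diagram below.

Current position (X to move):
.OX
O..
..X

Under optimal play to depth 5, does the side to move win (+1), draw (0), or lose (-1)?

value(.OX/O../..X, X) = +1

ply 1, X at .OX/O../..X | (0,0)=+1→XOX/O../..X*; (1,1)=+1→.OX/OX./..X; (1,2)=+1→.OX/O.X/..X; (2,0)=+1→.OX/O../X.X; (2,1)=+1→.OX/O../.XX
ply 2, O at XOX/O../..X | (1,1)=-1→XOX/OO./..X*; (1,2)=-1→XOX/O.O/..X; (2,0)=-1→XOX/O../O.X; (2,1)=-1→XOX/O../.OX
ply 3, X at XOX/OO./..X | (1,2)=+1→XOX/OOX/..X*; (2,0)=-1→XOX/OO./X.X; (2,1)=-1→XOX/OO./.XX
ply 4: XOX/OOX/..X is terminal -1 (O); from .OX/O../..X depth 5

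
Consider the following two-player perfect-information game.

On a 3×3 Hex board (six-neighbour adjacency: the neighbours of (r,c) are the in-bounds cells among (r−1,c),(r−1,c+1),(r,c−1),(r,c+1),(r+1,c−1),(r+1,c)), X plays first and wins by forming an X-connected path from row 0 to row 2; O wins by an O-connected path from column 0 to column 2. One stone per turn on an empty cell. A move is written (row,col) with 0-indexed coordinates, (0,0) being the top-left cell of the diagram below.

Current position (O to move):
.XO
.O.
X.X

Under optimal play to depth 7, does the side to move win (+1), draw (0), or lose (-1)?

p1 O@[.XO/.O./X.X]: (0,0)[OXO/.O./X.X]-1 (1,0)[.XO/OO./X.X]+1* (1,2)[.XO/.OO/X.X]-1 (2,1)[.XO/.O./XOX]-1
p2 X@[.XO/OO./X.X] terminal -1; root [.XO/.O./X.X] d7

value(.XO/.O./X.X, O) = +1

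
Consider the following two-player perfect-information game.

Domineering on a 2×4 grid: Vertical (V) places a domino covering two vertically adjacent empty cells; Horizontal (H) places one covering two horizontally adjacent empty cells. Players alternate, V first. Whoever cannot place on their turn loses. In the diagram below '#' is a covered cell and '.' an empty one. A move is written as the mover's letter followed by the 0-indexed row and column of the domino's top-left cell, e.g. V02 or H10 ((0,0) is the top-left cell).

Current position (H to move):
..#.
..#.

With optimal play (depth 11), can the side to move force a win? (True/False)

p1 H@[..#./..#.]: H00[###./..#.]+1* H10[..#./###.]+1
p2 V@[###./..#.]: V03[####/..##]-1*
p3 H@[####/..##]: H10[####/####]+1*
p4 V@[####/####] terminal -1; root [..#./..#.] d11

H winning at [..#./..#.]: True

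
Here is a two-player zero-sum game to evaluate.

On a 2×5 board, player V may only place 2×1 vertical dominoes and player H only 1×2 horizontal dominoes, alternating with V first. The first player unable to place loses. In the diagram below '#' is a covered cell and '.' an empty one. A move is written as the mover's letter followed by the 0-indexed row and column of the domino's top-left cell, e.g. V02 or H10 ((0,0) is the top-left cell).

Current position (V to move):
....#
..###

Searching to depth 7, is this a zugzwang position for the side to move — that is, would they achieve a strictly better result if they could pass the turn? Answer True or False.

zugzwang(....#/..###, V) = False

[....#/..###] V move#1: V00:-1/#...#/#.###, V01:+1/.#..#/.####*
[.#..#/.####] H move#2: H02:-1/.####/.####*
[.####/.####] V move#3: V00:+1/#####/#####*
[#####/#####] end (terminal -1, H#4); searched ....#/..### to 7
pass branch (H moves first from the same position):
  | [....#/..###] H move#1: H00:+1/##..#/..###*, H01:-1/.##.#/..###, H02:-1/..###/..###, H10:+1/....#/#####
  | [##..#/..###] end (terminal -1, V#2); searched ....#/..### to 7
V moving scores +1; V passing scores -1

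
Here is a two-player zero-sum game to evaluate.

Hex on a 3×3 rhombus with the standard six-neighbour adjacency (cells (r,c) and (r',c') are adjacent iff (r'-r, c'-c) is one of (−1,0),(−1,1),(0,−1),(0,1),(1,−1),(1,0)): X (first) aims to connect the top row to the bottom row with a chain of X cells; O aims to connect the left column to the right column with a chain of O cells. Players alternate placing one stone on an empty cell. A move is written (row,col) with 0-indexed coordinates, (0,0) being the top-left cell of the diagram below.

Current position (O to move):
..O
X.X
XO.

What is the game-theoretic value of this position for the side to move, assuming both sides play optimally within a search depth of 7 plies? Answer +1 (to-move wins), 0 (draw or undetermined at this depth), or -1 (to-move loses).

value(..O/X.X/XO., O) = -1

p1 O@[..O/X.X/XO.]: (0,0)[O.O/X.X/XO.]-1* (0,1)[.OO/X.X/XO.]-1 (1,1)[..O/XOX/XO.]-1 (2,2)[..O/X.X/XOO]-1
p2 X@[O.O/X.X/XO.]: (0,1)[OXO/X.X/XO.]+1* (1,1)[O.O/XXX/XO.]-1 (2,2)[O.O/X.X/XOX]-1
p3 O@[OXO/X.X/XO.] terminal -1; root [..O/X.X/XO.] d7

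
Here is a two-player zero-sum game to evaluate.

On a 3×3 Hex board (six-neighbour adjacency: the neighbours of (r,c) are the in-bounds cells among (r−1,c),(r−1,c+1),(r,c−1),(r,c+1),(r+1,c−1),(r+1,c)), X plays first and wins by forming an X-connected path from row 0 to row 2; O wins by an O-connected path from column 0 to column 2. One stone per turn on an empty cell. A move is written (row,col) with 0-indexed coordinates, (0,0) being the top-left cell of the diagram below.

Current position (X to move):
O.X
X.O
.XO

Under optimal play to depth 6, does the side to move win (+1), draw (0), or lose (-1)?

ply 1, X at O.X/X.O/.XO | (0,1)=+1→OXX/X.O/.XO*; (1,1)=+1→O.X/XXO/.XO; (2,0)=+1→O.X/X.O/XXO
ply 2, O at OXX/X.O/.XO | (1,1)=-1→OXX/XOO/.XO*; (2,0)=-1→OXX/X.O/OXO
ply 3, X at OXX/XOO/.XO | (2,0)=+1→OXX/XOO/XXO*
ply 4: OXX/XOO/XXO is terminal -1 (O); from O.X/X.O/.XO depth 6

value(O.X/X.O/.XO, X) = +1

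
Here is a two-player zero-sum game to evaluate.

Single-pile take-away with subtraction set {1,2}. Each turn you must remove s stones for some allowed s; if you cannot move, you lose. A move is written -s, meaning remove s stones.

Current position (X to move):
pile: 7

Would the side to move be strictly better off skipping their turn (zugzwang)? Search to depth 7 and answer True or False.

p1 X@[7]: -1[6]+1* -2[5]-1
p2 O@[6]: -1[5]-1* -2[4]-1
p3 X@[5]: -1[4]-1 -2[3]+1*
p4 O@[3]: -1[2]-1* -2[1]-1
p5 X@[2]: -1[1]-1 -2[0]+1*
p6 O@[0] terminal -1; root [7] d7
pass branch (O moves first from the same position):
  | p1 O@[7]: -1[6]+1* -2[5]-1
  | p2 X@[6]: -1[5]-1* -2[4]-1
  | p3 O@[5]: -1[4]-1 -2[3]+1*
  | p4 X@[3]: -1[2]-1* -2[1]-1
  | p5 O@[2]: -1[1]-1 -2[0]+1*
  | p6 X@[0] terminal -1; root [7] d7
X moving scores +1; X passing scores -1

zugzwang(7, X) = False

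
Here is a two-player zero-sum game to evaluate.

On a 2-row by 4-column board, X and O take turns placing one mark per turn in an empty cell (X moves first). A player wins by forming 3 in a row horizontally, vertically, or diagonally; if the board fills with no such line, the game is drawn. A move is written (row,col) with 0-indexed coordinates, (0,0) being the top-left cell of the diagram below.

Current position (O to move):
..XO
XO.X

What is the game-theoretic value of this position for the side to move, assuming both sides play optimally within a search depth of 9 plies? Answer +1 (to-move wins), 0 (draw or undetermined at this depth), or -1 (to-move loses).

value(..XO/XO.X, O) = 0

[..XO/XO.X] O move#1: (0,0):+0/O.XO/XO.X*, (0,1):+0/.OXO/XO.X, (1,2):+0/..XO/XOOX
[O.XO/XO.X] X move#2: (0,1):+0/OXXO/XO.X*, (1,2):+0/O.XO/XOXX
[OXXO/XO.X] O move#3: (1,2):+0/OXXO/XOOX*
[OXXO/XOOX] end (terminal +0, X#4); searched ..XO/XO.X to 9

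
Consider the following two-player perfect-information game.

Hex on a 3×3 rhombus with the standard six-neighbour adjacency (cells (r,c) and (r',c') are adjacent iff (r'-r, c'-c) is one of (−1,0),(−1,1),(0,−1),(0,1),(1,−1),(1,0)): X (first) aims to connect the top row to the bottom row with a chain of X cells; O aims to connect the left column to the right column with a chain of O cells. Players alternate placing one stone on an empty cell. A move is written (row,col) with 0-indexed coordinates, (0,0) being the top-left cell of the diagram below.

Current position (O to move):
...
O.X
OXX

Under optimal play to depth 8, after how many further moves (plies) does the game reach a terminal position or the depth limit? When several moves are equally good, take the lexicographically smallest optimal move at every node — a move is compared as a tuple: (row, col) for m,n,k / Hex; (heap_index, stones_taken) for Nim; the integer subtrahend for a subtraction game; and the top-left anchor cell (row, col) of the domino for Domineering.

PV length from [.../O.X/OXX]: 3 plies

p1 O@[.../O.X/OXX]: (0,0)[O../O.X/OXX]-1 (0,1)[.O./O.X/OXX]-1 (0,2)[..O/O.X/OXX]+1* (1,1)[.../OOX/OXX]-1
p2 X@[..O/O.X/OXX]: (0,0)[X.O/O.X/OXX]-1* (0,1)[.XO/O.X/OXX]-1 (1,1)[..O/OXX/OXX]-1
p3 O@[X.O/O.X/OXX]: (0,1)[XOO/O.X/OXX]+1* (1,1)[X.O/OOX/OXX]+1
p4 X@[XOO/O.X/OXX] terminal -1; root [.../O.X/OXX] d8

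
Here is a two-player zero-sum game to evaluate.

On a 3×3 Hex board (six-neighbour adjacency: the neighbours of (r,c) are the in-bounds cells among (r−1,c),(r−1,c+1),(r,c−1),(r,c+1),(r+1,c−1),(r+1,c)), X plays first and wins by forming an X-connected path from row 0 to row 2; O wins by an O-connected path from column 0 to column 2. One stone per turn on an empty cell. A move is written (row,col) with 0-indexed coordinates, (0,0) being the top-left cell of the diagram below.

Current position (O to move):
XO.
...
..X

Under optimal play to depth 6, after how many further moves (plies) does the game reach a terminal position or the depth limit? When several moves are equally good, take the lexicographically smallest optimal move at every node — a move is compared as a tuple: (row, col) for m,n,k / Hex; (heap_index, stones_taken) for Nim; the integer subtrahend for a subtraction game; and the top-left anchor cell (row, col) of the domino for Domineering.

PV length from [XO./.../..X]: 5 plies

ply 1, O at XO./.../..X | (0,2)=-1→XOO/.../..X; (1,0)=-1→XO./O../..X; (1,1)=+1→XO./.O./..X*; (1,2)=-1→XO./..O/..X; (2,0)=-1→XO./.../O.X; (2,1)=-1→XO./.../.OX
ply 2, X at XO./.O./..X | (0,2)=-1→XOX/.O./..X*; (1,0)=-1→XO./XO./..X; (1,2)=-1→XO./.OX/..X; (2,0)=-1→XO./.O./X.X; (2,1)=-1→XO./.O./.XX
ply 3, O at XOX/.O./..X | (1,0)=-1→XOX/OO./..X; (1,2)=+1→XOX/.OO/..X*; (2,0)=-1→XOX/.O./O.X; (2,1)=-1→XOX/.O./.OX
ply 4, X at XOX/.OO/..X | (1,0)=-1→XOX/XOO/..X*; (2,0)=-1→XOX/.OO/X.X; (2,1)=-1→XOX/.OO/.XX
ply 5, O at XOX/XOO/..X | (2,0)=+1→XOX/XOO/O.X*; (2,1)=-1→XOX/XOO/.OX
ply 6: XOX/XOO/O.X is terminal -1 (X); from XO./.../..X depth 6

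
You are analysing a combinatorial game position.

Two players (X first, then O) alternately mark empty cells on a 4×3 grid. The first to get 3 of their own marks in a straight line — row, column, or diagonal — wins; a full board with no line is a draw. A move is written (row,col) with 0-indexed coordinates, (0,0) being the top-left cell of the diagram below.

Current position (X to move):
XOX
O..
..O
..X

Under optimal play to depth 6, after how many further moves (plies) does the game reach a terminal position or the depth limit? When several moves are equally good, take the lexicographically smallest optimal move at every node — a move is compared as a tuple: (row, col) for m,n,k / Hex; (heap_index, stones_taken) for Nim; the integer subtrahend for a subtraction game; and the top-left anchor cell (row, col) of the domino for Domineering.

PV length from [XOX/O../..O/..X]: 6 plies

[XOX/O../..O/..X] X move#1: (1,1):-1/XOX/OX./..O/..X, (1,2):-1/XOX/O.X/..O/..X, (2,0):-1/XOX/O../X.O/..X, (2,1):+0/XOX/O../.XO/..X*, (3,0):+0/XOX/O../..O/X.X, (3,1):-1/XOX/O../..O/.XX
[XOX/O../.XO/..X] O move#2: (1,1):+0/XOX/OO./.XO/..X*, (1,2):-1/XOX/O.O/.XO/..X, (2,0):-1/XOX/O../OXO/..X, (3,0):+0/XOX/O../.XO/O.X, (3,1):+0/XOX/O../.XO/.OX
[XOX/OO./.XO/..X] X move#3: (1,2):+0/XOX/OOX/.XO/..X*, (2,0):-1/XOX/OO./XXO/..X, (3,0):-1/XOX/OO./.XO/X.X, (3,1):-1/XOX/OO./.XO/.XX
[XOX/OOX/.XO/..X] O move#4: (2,0):-1/XOX/OOX/OXO/..X, (3,0):+0/XOX/OOX/.XO/O.X*, (3,1):-1/XOX/OOX/.XO/.OX
[XOX/OOX/.XO/O.X] X move#5: (2,0):+0/XOX/OOX/XXO/O.X*, (3,1):-1/XOX/OOX/.XO/OXX
[XOX/OOX/XXO/O.X] O move#6: (3,1):+0/XOX/OOX/XXO/OOX*
[XOX/OOX/XXO/OOX] end (terminal +0, X#7); searched XOX/O../..O/..X to 6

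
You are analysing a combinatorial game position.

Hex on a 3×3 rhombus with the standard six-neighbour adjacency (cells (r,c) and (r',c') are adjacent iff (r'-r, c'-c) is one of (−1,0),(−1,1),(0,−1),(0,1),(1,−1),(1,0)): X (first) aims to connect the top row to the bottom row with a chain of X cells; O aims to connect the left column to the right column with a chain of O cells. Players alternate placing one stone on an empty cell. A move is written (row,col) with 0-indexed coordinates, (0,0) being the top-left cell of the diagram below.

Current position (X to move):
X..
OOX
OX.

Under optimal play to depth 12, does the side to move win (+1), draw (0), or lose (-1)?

value(X../OOX/OX., X) = +1

ply 1, X at X../OOX/OX. | (0,1)=-1→XX./OOX/OX.; (0,2)=+1→X.X/OOX/OX.*; (2,2)=-1→X../OOX/OXX
ply 2: X.X/OOX/OX. is terminal -1 (O); from X../OOX/OX. depth 12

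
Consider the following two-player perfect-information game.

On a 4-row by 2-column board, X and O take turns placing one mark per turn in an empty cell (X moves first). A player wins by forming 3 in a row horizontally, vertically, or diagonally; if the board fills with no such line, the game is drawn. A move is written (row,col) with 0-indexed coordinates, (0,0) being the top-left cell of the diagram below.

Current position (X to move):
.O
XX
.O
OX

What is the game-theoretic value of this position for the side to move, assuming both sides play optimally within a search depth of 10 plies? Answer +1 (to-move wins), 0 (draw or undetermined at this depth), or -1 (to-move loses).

value(.O/XX/.O/OX, X) = 0

p1 X@[.O/XX/.O/OX]: (0,0)[XO/XX/.O/OX]+0* (2,0)[.O/XX/XO/OX]+0
p2 O@[XO/XX/.O/OX]: (2,0)[XO/XX/OO/OX]+0*
p3 X@[XO/XX/OO/OX] terminal +0; root [.O/XX/.O/OX] d10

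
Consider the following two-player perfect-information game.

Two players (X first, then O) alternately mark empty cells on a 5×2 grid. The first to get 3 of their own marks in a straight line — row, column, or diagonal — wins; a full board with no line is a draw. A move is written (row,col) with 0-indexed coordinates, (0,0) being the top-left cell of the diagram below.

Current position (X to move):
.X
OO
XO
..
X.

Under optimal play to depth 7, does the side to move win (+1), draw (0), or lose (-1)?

value(.X/OO/XO/../X., X) = +1

p1 X@[.X/OO/XO/../X.]: (0,0)[XX/OO/XO/../X.]-1 (3,0)[.X/OO/XO/X./X.]+1* (3,1)[.X/OO/XO/.X/X.]+0 (4,1)[.X/OO/XO/../XX]-1
p2 O@[.X/OO/XO/X./X.] terminal -1; root [.X/OO/XO/../X.] d7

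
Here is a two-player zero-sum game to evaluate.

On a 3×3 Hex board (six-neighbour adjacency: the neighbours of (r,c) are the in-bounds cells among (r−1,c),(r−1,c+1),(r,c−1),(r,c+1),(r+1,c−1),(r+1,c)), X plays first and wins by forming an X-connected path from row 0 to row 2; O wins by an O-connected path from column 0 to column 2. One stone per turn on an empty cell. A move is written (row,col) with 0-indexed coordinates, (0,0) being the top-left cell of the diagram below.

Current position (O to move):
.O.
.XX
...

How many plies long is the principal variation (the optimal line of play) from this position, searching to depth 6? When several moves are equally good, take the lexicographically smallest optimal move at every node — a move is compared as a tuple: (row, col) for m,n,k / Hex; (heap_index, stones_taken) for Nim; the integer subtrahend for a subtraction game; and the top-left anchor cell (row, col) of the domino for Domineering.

p1 O@[.O./.XX/...]: (0,0)[OO./.XX/...]-1 (0,2)[.OO/.XX/...]+1* (1,0)[.O./OXX/...]-1 (2,0)[.O./.XX/O..]-1 (2,1)[.O./.XX/.O.]-1 (2,2)[.O./.XX/..O]-1
p2 X@[.OO/.XX/...]: (0,0)[XOO/.XX/...]-1* (1,0)[.OO/XXX/...]-1 (2,0)[.OO/.XX/X..]-1 (2,1)[.OO/.XX/.X.]-1 (2,2)[.OO/.XX/..X]-1
p3 O@[XOO/.XX/...]: (1,0)[XOO/OXX/...]+1* (2,0)[XOO/.XX/O..]-1 (2,1)[XOO/.XX/.O.]-1 (2,2)[XOO/.XX/..O]-1
p4 X@[XOO/OXX/...] terminal -1; root [.O./.XX/...] d6

PV length from [.O./.XX/...]: 3 plies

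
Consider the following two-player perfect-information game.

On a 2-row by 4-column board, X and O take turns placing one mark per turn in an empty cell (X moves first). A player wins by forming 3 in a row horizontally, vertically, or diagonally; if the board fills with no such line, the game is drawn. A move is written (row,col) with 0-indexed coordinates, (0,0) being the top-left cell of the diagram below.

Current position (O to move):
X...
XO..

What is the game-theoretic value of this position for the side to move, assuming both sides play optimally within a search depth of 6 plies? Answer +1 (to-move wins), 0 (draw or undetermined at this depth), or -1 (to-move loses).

p1 O@[X.../XO..]: (0,1)[XO../XO..]+0* (0,2)[X.O./XO..]+0 (0,3)[X..O/XO..]+0 (1,2)[X.../XOO.]+0 (1,3)[X.../XO.O]+0
p2 X@[XO../XO..]: (0,2)[XOX./XO..]+0* (0,3)[XO.X/XO..]+0 (1,2)[XO../XOX.]+0 (1,3)[XO../XO.X]+0
p3 O@[XOX./XO..]: (0,3)[XOXO/XO..]+0* (1,2)[XOX./XOO.]+0 (1,3)[XOX./XO.O]+0
p4 X@[XOXO/XO..]: (1,2)[XOXO/XOX.]+0* (1,3)[XOXO/XO.X]+0
p5 O@[XOXO/XOX.]: (1,3)[XOXO/XOXO]+0*
p6 X@[XOXO/XOXO] terminal +0; root [X.../XO..] d6

value(X.../XO.., O) = 0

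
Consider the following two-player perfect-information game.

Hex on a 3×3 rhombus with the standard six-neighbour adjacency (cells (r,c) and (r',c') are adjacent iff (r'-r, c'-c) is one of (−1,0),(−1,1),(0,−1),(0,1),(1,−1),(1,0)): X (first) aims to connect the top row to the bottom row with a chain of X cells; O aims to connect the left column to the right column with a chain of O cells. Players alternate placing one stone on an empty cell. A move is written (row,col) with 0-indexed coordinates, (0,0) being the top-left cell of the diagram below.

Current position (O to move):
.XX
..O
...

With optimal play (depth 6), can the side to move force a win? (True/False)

[.XX/..O/...] O move#1: (0,0):-1/OXX/..O/..., (1,0):-1/.XX/O.O/..., (1,1):+1/.XX/.OO/...*, (2,0):+1/.XX/..O/O.., (2,1):-1/.XX/..O/.O., (2,2):-1/.XX/..O/..O
[.XX/.OO/...] X move#2: (0,0):-1/XXX/.OO/...*, (1,0):-1/.XX/XOO/..., (2,0):-1/.XX/.OO/X.., (2,1):-1/.XX/.OO/.X., (2,2):-1/.XX/.OO/..X
[XXX/.OO/...] O move#3: (1,0):+1/XXX/OOO/...*, (2,0):+1/XXX/.OO/O.., (2,1):+1/XXX/.OO/.O., (2,2):+1/XXX/.OO/..O
[XXX/OOO/...] end (terminal -1, X#4); searched .XX/..O/... to 6

O winning at [.XX/..O/...]: True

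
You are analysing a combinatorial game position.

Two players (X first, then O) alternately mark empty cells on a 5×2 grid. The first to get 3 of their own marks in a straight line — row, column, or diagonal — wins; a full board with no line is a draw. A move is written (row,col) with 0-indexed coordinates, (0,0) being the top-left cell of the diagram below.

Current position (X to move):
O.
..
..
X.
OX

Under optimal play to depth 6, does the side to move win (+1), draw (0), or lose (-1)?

value(O./../../X./OX, X) = 0

ply 1, X at O./../../X./OX | (0,1)=+0→OX/../../X./OX*; (1,0)=+0→O./X./../X./OX; (1,1)=+0→O./.X/../X./OX; (2,0)=+0→O./../X./X./OX; (2,1)=+0→O./../.X/X./OX; (3,1)=+0→O./../../XX/OX
ply 2, O at OX/../../X./OX | (1,0)=+0→OX/O./../X./OX*; (1,1)=+0→OX/.O/../X./OX; (2,0)=+0→OX/../O./X./OX; (2,1)=+0→OX/../.O/X./OX; (3,1)=+0→OX/../../XO/OX
ply 3, X at OX/O./../X./OX | (1,1)=-1→OX/OX/../X./OX; (2,0)=+0→OX/O./X./X./OX*; (2,1)=-1→OX/O./.X/X./OX; (3,1)=-1→OX/O./../XX/OX
ply 4, O at OX/O./X./X./OX | (1,1)=+0→OX/OO/X./X./OX*; (2,1)=+0→OX/O./XO/X./OX; (3,1)=+0→OX/O./X./XO/OX
ply 5, X at OX/OO/X./X./OX | (2,1)=+0→OX/OO/XX/X./OX*; (3,1)=+0→OX/OO/X./XX/OX
ply 6, O at OX/OO/XX/X./OX | (3,1)=+0→OX/OO/XX/XO/OX*
ply 7: OX/OO/XX/XO/OX is terminal +0 (X); from O./../../X./OX depth 6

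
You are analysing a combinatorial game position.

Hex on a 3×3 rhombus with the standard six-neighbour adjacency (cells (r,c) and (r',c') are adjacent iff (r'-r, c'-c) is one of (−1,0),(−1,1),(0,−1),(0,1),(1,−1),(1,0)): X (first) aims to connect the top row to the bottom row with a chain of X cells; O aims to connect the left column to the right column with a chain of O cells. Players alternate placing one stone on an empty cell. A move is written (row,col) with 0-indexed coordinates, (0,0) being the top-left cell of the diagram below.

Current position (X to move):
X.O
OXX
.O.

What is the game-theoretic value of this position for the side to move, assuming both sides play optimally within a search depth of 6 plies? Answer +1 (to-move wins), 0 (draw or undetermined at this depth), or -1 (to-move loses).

p1 X@[X.O/OXX/.O.]: (0,1)[XXO/OXX/.O.]+1* (2,0)[X.O/OXX/XO.]-1 (2,2)[X.O/OXX/.OX]-1
p2 O@[XXO/OXX/.O.]: (2,0)[XXO/OXX/OO.]-1* (2,2)[XXO/OXX/.OO]-1
p3 X@[XXO/OXX/OO.]: (2,2)[XXO/OXX/OOX]+1*
p4 O@[XXO/OXX/OOX] terminal -1; root [X.O/OXX/.O.] d6

value(X.O/OXX/.O., X) = +1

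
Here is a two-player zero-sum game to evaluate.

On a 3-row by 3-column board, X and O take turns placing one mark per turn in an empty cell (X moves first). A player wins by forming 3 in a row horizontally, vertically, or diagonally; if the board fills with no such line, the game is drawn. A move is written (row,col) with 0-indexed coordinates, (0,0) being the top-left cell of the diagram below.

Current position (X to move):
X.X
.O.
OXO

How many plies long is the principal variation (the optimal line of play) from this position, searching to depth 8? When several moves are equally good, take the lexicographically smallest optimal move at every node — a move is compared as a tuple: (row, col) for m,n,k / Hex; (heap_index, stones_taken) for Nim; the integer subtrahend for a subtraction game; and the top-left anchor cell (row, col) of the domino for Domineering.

ply 1, X at X.X/.O./OXO | (0,1)=+1→XXX/.O./OXO*; (1,0)=+0→X.X/XO./OXO; (1,2)=+0→X.X/.OX/OXO
ply 2: XXX/.O./OXO is terminal -1 (O); from X.X/.O./OXO depth 8

PV length from [X.X/.O./OXO]: 1 ply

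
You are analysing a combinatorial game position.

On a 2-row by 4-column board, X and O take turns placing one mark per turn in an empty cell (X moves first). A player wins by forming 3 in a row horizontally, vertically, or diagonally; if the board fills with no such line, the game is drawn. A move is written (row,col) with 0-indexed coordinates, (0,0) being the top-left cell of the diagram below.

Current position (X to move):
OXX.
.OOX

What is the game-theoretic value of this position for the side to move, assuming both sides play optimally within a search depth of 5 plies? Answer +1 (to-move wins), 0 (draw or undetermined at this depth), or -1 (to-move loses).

[OXX./.OOX] X move#1: (0,3):+1/OXXX/.OOX*, (1,0):+0/OXX./XOOX
[OXXX/.OOX] end (terminal -1, O#2); searched OXX./.OOX to 5

value(OXX./.OOX, X) = +1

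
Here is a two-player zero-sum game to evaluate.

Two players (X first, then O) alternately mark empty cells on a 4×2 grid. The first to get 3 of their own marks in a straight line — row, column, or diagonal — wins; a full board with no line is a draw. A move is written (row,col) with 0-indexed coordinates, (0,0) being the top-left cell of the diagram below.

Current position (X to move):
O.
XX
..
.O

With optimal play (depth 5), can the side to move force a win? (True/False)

p1 X@[O./XX/../.O]: (0,1)[OX/XX/../.O]+0* (2,0)[O./XX/X./.O]+0 (2,1)[O./XX/.X/.O]+0 (3,0)[O./XX/../XO]+0
p2 O@[OX/XX/../.O]: (2,0)[OX/XX/O./.O]-1 (2,1)[OX/XX/.O/.O]+0* (3,0)[OX/XX/../OO]-1
p3 X@[OX/XX/.O/.O]: (2,0)[OX/XX/XO/.O]+0* (3,0)[OX/XX/.O/XO]+0
p4 O@[OX/XX/XO/.O]: (3,0)[OX/XX/XO/OO]+0*
p5 X@[OX/XX/XO/OO] terminal +0; root [O./XX/../.O] d5

X winning at [O./XX/../.O]: False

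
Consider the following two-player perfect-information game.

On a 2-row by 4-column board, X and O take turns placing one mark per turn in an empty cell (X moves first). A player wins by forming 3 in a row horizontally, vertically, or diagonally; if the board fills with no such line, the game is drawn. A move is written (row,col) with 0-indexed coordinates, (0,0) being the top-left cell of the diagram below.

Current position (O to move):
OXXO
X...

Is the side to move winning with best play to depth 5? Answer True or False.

O winning at [OXXO/X...]: False

[OXXO/X...] O move#1: (1,1):+0/OXXO/XO..*, (1,2):+0/OXXO/X.O., (1,3):+0/OXXO/X..O
[OXXO/XO..] X move#2: (1,2):+0/OXXO/XOX.*, (1,3):+0/OXXO/XO.X
[OXXO/XOX.] O move#3: (1,3):+0/OXXO/XOXO*
[OXXO/XOXO] end (terminal +0, X#4); searched OXXO/X... to 5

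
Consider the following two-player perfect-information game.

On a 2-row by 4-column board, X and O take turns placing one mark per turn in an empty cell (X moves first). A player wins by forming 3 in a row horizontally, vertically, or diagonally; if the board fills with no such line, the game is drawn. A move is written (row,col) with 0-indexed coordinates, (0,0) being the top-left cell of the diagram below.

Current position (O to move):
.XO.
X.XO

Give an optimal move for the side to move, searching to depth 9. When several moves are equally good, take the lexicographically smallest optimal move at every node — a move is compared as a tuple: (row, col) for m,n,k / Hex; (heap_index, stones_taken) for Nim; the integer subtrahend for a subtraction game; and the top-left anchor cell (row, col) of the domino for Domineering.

p1 O@[.XO./X.XO]: (0,0)[OXO./X.XO]-1 (0,3)[.XOO/X.XO]-1 (1,1)[.XO./XOXO]+0*
p2 X@[.XO./XOXO]: (0,0)[XXO./XOXO]+0* (0,3)[.XOX/XOXO]+0
p3 O@[XXO./XOXO]: (0,3)[XXOO/XOXO]+0*
p4 X@[XXOO/XOXO] terminal +0; root [.XO./X.XO] d9

O's best at [.XO./X.XO]: (1,1)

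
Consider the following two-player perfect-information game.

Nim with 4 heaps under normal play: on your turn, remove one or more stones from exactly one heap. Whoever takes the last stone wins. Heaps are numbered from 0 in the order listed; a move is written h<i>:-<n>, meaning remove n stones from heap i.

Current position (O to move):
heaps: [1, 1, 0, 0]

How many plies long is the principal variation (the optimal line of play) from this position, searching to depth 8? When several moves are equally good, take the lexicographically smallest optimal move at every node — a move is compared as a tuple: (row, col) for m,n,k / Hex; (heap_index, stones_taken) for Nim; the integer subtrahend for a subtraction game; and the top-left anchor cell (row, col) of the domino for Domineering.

ply 1, O at (1,1,0,0) | h0:-1=-1→(0,1,0,0)*; h1:-1=-1→(1,0,0,0)
ply 2, X at (0,1,0,0) | h1:-1=+1→(0,0,0,0)*
ply 3: (0,0,0,0) is terminal -1 (O); from (1,1,0,0) depth 8

PV length from [(1,1,0,0)]: 2 plies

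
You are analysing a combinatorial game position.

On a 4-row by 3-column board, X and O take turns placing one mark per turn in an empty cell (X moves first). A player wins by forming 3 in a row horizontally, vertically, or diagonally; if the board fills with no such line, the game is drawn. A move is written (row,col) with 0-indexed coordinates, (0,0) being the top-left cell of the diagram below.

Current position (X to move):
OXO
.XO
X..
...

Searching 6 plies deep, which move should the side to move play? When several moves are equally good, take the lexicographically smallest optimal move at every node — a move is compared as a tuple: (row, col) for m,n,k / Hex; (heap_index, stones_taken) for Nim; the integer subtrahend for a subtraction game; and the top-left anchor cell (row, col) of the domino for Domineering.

ply 1, X at OXO/.XO/X../... | (1,0)=-1→OXO/XXO/X../...; (2,1)=+1→OXO/.XO/XX./...*; (2,2)=+0→OXO/.XO/X.X/...; (3,0)=-1→OXO/.XO/X../X..; (3,1)=-1→OXO/.XO/X../.X.; (3,2)=-1→OXO/.XO/X../..X
ply 2: OXO/.XO/XX./... is terminal -1 (O); from OXO/.XO/X../... depth 6

X's best at [OXO/.XO/X../...]: (2,1)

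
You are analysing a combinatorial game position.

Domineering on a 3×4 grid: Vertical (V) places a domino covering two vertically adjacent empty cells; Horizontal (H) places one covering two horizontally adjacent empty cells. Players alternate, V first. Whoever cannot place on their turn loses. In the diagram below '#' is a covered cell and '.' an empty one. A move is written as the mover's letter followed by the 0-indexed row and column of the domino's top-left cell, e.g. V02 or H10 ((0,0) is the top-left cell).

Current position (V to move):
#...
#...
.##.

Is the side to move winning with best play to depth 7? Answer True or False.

[#.../#.../.##.] V move#1: V01:-1/##../##../.##., V02:+1/#.#./#.#./.##.*, V03:-1/#..#/#..#/.##., V13:-1/#.../#..#/.###
[#.#./#.#./.##.] end (terminal -1, H#2); searched #.../#.../.##. to 7

V winning at [#.../#.../.##.]: True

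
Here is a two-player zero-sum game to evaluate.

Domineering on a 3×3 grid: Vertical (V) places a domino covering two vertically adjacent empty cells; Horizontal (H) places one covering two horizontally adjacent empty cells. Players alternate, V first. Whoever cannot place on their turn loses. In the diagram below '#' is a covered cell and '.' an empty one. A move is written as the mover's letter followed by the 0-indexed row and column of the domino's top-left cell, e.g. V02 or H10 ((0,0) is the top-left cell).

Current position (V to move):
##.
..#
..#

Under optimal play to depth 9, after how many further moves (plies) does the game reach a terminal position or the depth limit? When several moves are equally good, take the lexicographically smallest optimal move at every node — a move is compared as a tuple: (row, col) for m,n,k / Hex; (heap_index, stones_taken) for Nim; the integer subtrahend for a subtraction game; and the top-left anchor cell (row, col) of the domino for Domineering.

PV length from [##./..#/..#]: 1 ply

p1 V@[##./..#/..#]: V10[##./#.#/#.#]+1* V11[##./.##/.##]+1
p2 H@[##./#.#/#.#] terminal -1; root [##./..#/..#] d9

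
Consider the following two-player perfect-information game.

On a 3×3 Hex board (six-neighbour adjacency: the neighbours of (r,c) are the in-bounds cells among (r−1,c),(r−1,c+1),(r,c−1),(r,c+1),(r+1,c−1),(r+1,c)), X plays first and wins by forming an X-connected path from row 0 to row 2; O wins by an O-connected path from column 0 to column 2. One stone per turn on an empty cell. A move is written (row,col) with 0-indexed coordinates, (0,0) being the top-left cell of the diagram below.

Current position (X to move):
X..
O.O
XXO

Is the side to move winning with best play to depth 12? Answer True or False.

p1 X@[X../O.O/XXO]: (0,1)[XX./O.O/XXO]-1 (0,2)[X.X/O.O/XXO]-1 (1,1)[X../OXO/XXO]+1*
p2 O@[X../OXO/XXO]: (0,1)[XO./OXO/XXO]-1* (0,2)[X.O/OXO/XXO]-1
p3 X@[XO./OXO/XXO]: (0,2)[XOX/OXO/XXO]+1*
p4 O@[XOX/OXO/XXO] terminal -1; root [X../O.O/XXO] d12

X winning at [X../O.O/XXO]: True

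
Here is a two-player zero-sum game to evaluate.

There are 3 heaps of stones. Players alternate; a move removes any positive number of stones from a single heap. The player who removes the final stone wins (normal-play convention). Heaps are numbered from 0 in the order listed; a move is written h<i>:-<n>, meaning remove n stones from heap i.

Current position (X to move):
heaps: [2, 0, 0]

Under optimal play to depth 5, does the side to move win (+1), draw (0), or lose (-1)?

value((2,0,0), X) = +1

p1 X@[(2,0,0)]: h0:-1[(1,0,0)]-1 h0:-2[(0,0,0)]+1*
p2 O@[(0,0,0)] terminal -1; root [(2,0,0)] d5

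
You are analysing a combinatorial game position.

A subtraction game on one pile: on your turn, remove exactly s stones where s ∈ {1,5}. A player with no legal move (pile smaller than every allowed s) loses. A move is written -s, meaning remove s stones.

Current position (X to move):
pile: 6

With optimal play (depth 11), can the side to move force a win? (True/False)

ply 1, X at 6 | -1=-1→5*; -5=-1→1
ply 2, O at 5 | -1=+1→4*; -5=+1→0
ply 3, X at 4 | -1=-1→3*
ply 4, O at 3 | -1=+1→2*
ply 5, X at 2 | -1=-1→1*
ply 6, O at 1 | -1=+1→0*
ply 7: 0 is terminal -1 (X); from 6 depth 11

X winning at [6]: False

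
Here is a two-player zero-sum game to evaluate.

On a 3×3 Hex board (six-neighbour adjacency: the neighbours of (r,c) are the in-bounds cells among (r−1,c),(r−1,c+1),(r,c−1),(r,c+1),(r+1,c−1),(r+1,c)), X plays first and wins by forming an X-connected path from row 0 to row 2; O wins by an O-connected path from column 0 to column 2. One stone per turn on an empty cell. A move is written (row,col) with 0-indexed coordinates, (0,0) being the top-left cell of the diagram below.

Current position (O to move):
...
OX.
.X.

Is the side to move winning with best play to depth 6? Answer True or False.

O winning at [.../OX./.X.]: False

ply 1, O at .../OX./.X. | (0,0)=-1→O../OX./.X.*; (0,1)=-1→.O./OX./.X.; (0,2)=-1→..O/OX./.X.; (1,2)=-1→.../OXO/.X.; (2,0)=-1→.../OX./OX.; (2,2)=-1→.../OX./.XO
ply 2, X at O../OX./.X. | (0,1)=+1→OX./OX./.X.*; (0,2)=+1→O.X/OX./.X.; (1,2)=+1→O../OXX/.X.; (2,0)=+1→O../OX./XX.; (2,2)=+1→O../OX./.XX
ply 3: OX./OX./.X. is terminal -1 (O); from .../OX./.X. depth 6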